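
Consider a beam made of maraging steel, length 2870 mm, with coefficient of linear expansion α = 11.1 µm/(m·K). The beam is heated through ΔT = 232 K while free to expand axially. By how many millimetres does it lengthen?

7.39 mm

ΔL = α·L₀·ΔT = 11.1×10⁻⁶ × 2870 mm × 232.0 K = 7.39 mm.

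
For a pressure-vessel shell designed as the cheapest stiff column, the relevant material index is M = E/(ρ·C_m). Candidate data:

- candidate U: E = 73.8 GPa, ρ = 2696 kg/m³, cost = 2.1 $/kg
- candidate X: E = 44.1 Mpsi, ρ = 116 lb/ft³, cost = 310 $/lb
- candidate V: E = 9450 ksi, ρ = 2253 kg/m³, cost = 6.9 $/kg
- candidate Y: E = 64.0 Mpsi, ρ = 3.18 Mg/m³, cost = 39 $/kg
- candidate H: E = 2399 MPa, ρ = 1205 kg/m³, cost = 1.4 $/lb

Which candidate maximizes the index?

Putting every candidate on a common basis:
  candidate U: E = 73.80 GPa, ρ = 2696 kg/m³, cost = 2.100 $/kg
  candidate X: E = 304.1 GPa, ρ = 1858 kg/m³, cost = 683.4 $/kg
  candidate V: E = 65.16 GPa, ρ = 2253 kg/m³, cost = 6.900 $/kg
  candidate Y: E = 441.3 GPa, ρ = 3180 kg/m³, cost = 39.00 $/kg
  candidate H: E = 2.399 GPa, ρ = 1205 kg/m³, cost = 3.086 $/kg
  candidate U: M = 13.0 MN·m per $
  candidate V: M = 4.19 MN·m per $
  candidate Y: M = 3.56 MN·m per $
  candidate H: M = 0.645 MN·m per $
  candidate X: M = 0.239 MN·m per $
Candidate U ranks first.

candidate U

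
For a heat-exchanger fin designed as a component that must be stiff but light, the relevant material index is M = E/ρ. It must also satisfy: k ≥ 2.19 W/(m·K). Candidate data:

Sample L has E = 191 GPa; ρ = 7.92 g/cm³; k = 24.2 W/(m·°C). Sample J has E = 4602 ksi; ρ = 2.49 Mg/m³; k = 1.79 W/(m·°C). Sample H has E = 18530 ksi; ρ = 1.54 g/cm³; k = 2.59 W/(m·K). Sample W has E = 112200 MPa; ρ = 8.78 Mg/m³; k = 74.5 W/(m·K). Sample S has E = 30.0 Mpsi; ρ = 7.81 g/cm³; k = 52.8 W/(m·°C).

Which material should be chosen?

sample H

Screen on constraints: k ≥ 2.19 W/(m·K). Survivors: sample L, sample H, sample W, sample S.
Putting every candidate on a common basis:
  sample L: E = 191.0 GPa, ρ = 7920 kg/m³
  sample H: E = 127.8 GPa, ρ = 1540 kg/m³
  sample W: E = 112.2 GPa, ρ = 8780 kg/m³
  sample S: E = 206.8 GPa, ρ = 7810 kg/m³
  sample H: M = 83.0 MN·m/kg
  sample S: M = 26.5 MN·m/kg
  sample L: M = 24.1 MN·m/kg
  sample W: M = 12.8 MN·m/kg
Sample H ranks first.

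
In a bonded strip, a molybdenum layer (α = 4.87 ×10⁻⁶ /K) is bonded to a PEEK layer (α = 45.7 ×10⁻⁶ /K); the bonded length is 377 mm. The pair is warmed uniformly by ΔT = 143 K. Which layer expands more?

PEEK

α(molybdenum) = 4.87×10⁻⁶/K vs α(PEEK) = 45.7×10⁻⁶/K.
Higher α expands more for the same ΔT: PEEK.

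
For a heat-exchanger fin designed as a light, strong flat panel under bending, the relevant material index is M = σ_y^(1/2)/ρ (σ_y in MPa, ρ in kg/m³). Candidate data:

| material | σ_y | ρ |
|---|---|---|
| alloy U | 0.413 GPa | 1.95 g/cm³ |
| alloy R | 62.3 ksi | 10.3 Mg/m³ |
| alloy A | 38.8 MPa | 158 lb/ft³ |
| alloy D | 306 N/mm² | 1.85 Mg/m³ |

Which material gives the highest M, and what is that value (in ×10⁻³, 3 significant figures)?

In SI units:
  alloy U: σ_y = 413.0 MPa, ρ = 1950 kg/m³
  alloy R: σ_y = 429.5 MPa, ρ = 10300 kg/m³
  alloy A: σ_y = 38.80 MPa, ρ = 2531 kg/m³
  alloy D: σ_y = 306.0 MPa, ρ = 1850 kg/m³
  alloy U: M = 10.4×10⁻³
  alloy D: M = 9.46×10⁻³
  alloy A: M = 2.46×10⁻³
  alloy R: M = 2.01×10⁻³
Highest index: alloy U.

alloy U, M = 10.4×10⁻³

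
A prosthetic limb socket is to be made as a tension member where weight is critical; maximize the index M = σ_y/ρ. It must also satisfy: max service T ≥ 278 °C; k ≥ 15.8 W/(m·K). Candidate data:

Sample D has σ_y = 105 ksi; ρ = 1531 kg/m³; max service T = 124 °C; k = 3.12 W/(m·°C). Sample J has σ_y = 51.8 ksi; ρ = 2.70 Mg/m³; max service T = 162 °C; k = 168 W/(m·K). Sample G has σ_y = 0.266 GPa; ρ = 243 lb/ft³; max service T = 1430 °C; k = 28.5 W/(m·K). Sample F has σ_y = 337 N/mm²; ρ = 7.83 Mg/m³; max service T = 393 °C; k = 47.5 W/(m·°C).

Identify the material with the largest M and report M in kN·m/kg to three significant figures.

Screen on constraints: max service T ≥ 278 °C; k ≥ 15.8 W/(m·K). Survivors: sample G, sample F.
Normalizing units and computing the index:
  sample G: σ_y = 266.0 MPa, ρ = 3892 kg/m³
  sample F: σ_y = 337.0 MPa, ρ = 7830 kg/m³
  sample G: M = 68.3 kN·m/kg
  sample F: M = 43.0 kN·m/kg
The maximum is for sample G.

sample G, M = 68.3 kN·m/kg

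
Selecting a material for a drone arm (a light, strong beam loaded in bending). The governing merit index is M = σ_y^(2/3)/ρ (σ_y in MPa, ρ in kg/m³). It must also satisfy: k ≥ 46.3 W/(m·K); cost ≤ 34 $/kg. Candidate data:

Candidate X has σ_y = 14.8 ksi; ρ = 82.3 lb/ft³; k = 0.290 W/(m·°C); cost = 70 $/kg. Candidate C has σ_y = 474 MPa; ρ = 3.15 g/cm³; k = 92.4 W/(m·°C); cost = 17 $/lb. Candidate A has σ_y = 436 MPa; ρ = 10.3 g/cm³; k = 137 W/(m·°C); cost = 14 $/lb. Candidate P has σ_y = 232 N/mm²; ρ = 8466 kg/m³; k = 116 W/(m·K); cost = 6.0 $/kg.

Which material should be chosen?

candidate A

Screen on constraints: k ≥ 46.3 W/(m·K); cost ≤ 34 $/kg. Survivors: candidate A, candidate P.
Putting every candidate on a common basis:
  candidate A: σ_y = 436.0 MPa, ρ = 10300 kg/m³
  candidate P: σ_y = 232.0 MPa, ρ = 8466 kg/m³
  candidate A: M = 5.58×10⁻³
  candidate P: M = 4.46×10⁻³
Highest index: candidate A.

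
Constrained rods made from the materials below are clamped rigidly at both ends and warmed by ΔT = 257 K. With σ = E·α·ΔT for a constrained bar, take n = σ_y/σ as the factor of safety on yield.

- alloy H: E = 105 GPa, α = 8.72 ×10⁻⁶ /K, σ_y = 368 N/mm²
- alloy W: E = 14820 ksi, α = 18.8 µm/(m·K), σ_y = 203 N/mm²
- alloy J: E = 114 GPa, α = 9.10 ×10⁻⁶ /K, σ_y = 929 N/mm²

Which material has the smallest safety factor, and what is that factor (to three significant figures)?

In consistent units (E in GPa, α in ×10⁻⁶/K, σ_y in MPa):
  alloy H: E = 105.0, α = 8.72, σ_y = 368.0 → σ = 235 MPa, n = 1.56
  alloy W: E = 102.2, α = 18.8, σ_y = 203.0 → σ = 494 MPa, n = 0.411
  alloy J: E = 114.0, α = 9.10, σ_y = 929.0 → σ = 267 MPa, n = 3.48
Alloy W has the lowest safety factor, n = 0.411.

alloy W, n = 0.411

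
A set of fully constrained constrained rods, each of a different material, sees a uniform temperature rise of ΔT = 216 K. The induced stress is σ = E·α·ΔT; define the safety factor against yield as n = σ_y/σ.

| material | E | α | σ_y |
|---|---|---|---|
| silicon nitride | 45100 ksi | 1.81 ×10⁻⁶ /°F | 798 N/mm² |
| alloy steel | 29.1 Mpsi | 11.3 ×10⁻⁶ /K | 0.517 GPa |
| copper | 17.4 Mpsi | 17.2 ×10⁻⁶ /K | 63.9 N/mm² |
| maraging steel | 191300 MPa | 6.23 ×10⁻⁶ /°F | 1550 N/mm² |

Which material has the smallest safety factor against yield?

Converting E to GPa, α to ×10⁻⁶/K, σ_y to MPa, then σ and n for each:
  silicon nitride: E = 311.0, α = 3.26, σ_y = 798.0 → σ = 219 MPa, n = 3.65
  alloy steel: E = 200.6, α = 11.3, σ_y = 517.0 → σ = 490 MPa, n = 1.06
  copper: E = 120.0, α = 17.2, σ_y = 63.90 → σ = 446 MPa, n = 0.143
  maraging steel: E = 191.3, α = 11.2, σ_y = 1550 → σ = 463 MPa, n = 3.35
The minimum is copper at n = 0.143.

copper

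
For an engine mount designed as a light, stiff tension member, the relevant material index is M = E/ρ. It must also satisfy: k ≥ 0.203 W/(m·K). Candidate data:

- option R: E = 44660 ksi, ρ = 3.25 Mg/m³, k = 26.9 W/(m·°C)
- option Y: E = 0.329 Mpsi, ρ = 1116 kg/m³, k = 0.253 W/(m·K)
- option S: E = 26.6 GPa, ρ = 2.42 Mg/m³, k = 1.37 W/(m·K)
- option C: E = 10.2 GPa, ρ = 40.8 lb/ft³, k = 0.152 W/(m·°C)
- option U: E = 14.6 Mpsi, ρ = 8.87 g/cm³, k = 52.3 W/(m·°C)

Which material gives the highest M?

Screen on constraints: k ≥ 0.203 W/(m·K). Survivors: option R, option Y, option S, option U.
In SI units:
  option R: E = 307.9 GPa, ρ = 3250 kg/m³
  option Y: E = 2.268 GPa, ρ = 1116 kg/m³
  option S: E = 26.60 GPa, ρ = 2420 kg/m³
  option U: E = 100.7 GPa, ρ = 8870 kg/m³
  option R: M = 94.7 MN·m/kg
  option U: M = 11.3 MN·m/kg
  option S: M = 11.0 MN·m/kg
  option Y: M = 2.03 MN·m/kg
Option R ranks first.

option R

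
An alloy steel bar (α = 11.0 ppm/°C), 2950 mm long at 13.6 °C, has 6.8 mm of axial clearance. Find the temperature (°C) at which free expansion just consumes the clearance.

223 °C

α·L₀·ΔT = 6.8 mm ⇒ ΔT = 6.8 / (11.0×10⁻⁶ × 2950.0) = 209.6 K.
T = 13.6 + 209.6 = 223.2 °C.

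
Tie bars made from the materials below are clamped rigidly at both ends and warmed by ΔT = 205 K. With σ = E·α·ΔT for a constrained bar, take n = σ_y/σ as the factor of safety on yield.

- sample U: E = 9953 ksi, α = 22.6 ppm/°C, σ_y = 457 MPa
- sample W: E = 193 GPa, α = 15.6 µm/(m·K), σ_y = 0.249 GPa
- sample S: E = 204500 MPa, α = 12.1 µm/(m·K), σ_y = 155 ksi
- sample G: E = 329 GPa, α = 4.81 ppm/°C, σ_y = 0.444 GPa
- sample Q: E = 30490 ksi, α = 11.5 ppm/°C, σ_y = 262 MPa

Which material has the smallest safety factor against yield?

Converting E to GPa, α to ×10⁻⁶/K, σ_y to MPa, then σ and n for each:
  sample U: E = 68.62, α = 22.6, σ_y = 457.0 → σ = 318 MPa, n = 1.44
  sample W: E = 193.0, α = 15.6, σ_y = 249.0 → σ = 617 MPa, n = 0.403
  sample S: E = 204.5, α = 12.1, σ_y = 1069 → σ = 507 MPa, n = 2.11
  sample G: E = 329.0, α = 4.81, σ_y = 444.0 → σ = 324 MPa, n = 1.37
  sample Q: E = 210.2, α = 11.5, σ_y = 262.0 → σ = 496 MPa, n = 0.529
Smallest n: sample W with n = 0.403.

sample W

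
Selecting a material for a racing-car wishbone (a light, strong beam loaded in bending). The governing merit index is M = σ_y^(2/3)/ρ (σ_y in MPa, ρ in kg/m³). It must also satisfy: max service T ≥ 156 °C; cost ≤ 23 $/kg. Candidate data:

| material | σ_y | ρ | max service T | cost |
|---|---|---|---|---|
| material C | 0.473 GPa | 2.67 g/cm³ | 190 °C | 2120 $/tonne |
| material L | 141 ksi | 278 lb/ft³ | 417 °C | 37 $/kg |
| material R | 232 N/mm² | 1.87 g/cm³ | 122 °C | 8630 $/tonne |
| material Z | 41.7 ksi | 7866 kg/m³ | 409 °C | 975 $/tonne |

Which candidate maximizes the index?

material C

Screen on constraints: max service T ≥ 156 °C; cost ≤ 23 $/kg. Survivors: material C, material Z.
In SI units:
  material C: σ_y = 473.0 MPa, ρ = 2670 kg/m³
  material Z: σ_y = 287.5 MPa, ρ = 7866 kg/m³
  material C: M = 22.7×10⁻³
  material Z: M = 5.54×10⁻³
Highest index: material C.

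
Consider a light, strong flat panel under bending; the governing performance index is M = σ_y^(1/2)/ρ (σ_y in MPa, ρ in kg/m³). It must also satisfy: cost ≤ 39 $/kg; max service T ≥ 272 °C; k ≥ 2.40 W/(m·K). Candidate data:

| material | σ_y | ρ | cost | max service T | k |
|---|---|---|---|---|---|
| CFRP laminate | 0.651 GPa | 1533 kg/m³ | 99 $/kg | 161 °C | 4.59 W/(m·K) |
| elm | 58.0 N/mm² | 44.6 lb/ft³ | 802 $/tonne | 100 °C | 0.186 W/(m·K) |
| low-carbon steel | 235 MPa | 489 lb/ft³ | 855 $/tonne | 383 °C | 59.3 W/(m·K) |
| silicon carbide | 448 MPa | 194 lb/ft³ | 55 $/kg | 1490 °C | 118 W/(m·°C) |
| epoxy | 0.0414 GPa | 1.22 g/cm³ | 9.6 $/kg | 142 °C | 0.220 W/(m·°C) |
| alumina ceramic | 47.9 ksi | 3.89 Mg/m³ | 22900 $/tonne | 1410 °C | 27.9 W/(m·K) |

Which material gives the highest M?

alumina ceramic

Screen on constraints: cost ≤ 39 $/kg; max service T ≥ 272 °C; k ≥ 2.40 W/(m·K). Survivors: low-carbon steel, alumina ceramic.
In SI units:
  low-carbon steel: σ_y = 235.0 MPa, ρ = 7833 kg/m³
  alumina ceramic: σ_y = 330.3 MPa, ρ = 3890 kg/m³
  alumina ceramic: M = 4.67×10⁻³
  low-carbon steel: M = 1.96×10⁻³
The maximum is for alumina ceramic.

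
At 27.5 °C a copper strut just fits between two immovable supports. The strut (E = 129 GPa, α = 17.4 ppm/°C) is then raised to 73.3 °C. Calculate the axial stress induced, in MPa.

ΔT = 45.80 K. Constrained thermal stress σ = E·α·ΔT = 129.0×10³ MPa × 17.4×10⁻⁶ × 45.80 = 103 MPa (compressive).

103 MPa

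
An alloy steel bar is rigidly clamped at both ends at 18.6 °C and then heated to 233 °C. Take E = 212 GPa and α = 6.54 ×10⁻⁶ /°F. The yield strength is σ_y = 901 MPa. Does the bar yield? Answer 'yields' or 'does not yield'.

does not yield

α = 6.54×10⁻⁶/°F × 9/5 = 11.8×10⁻⁶/K.
ΔT = 214.4 K. Constrained thermal stress σ = E·α·ΔT = 212.0×10³ MPa × 11.8×10⁻⁶ × 214.4 = 535 MPa (compressive).
Compare to σ_y = 901 MPa: σ < σ_y, so it does not yield.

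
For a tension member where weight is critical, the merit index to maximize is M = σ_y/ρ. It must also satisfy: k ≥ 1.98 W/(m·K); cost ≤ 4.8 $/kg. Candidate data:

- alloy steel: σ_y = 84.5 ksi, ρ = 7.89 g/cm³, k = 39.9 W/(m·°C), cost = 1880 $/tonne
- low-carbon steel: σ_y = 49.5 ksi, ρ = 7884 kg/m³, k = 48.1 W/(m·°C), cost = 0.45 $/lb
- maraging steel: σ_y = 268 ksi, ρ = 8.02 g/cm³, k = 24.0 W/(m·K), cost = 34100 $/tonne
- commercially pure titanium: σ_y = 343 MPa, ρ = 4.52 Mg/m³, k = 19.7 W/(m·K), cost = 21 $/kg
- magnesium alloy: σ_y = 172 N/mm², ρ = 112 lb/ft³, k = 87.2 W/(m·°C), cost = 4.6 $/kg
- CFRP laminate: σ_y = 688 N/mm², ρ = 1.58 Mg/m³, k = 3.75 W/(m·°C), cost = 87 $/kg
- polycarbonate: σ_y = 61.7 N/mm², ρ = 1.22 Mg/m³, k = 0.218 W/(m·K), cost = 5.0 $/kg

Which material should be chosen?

Screen on constraints: k ≥ 1.98 W/(m·K); cost ≤ 4.8 $/kg. Survivors: alloy steel, low-carbon steel, magnesium alloy.
In SI units:
  alloy steel: σ_y = 582.6 MPa, ρ = 7890 kg/m³
  low-carbon steel: σ_y = 341.3 MPa, ρ = 7884 kg/m³
  magnesium alloy: σ_y = 172.0 MPa, ρ = 1794 kg/m³
  magnesium alloy: M = 95.9 kN·m/kg
  alloy steel: M = 73.8 kN·m/kg
  low-carbon steel: M = 43.3 kN·m/kg
Highest index: magnesium alloy.

magnesium alloy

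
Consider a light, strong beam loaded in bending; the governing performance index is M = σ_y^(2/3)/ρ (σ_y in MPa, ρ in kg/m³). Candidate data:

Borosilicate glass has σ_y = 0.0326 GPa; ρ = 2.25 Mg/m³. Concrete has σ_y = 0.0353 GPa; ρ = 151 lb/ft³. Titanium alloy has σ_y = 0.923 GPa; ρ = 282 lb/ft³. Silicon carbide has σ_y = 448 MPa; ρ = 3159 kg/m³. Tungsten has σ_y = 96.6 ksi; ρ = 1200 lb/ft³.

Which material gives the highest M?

Normalizing units and computing the index:
  borosilicate glass: σ_y = 32.60 MPa, ρ = 2250 kg/m³
  concrete: σ_y = 35.30 MPa, ρ = 2419 kg/m³
  titanium alloy: σ_y = 923.0 MPa, ρ = 4517 kg/m³
  silicon carbide: σ_y = 448.0 MPa, ρ = 3159 kg/m³
  tungsten: σ_y = 666.0 MPa, ρ = 19220 kg/m³
  titanium alloy: M = 21.0×10⁻³
  silicon carbide: M = 18.5×10⁻³
  borosilicate glass: M = 4.54×10⁻³
  concrete: M = 4.45×10⁻³
  tungsten: M = 3.97×10⁻³
Highest index: titanium alloy.

titanium alloy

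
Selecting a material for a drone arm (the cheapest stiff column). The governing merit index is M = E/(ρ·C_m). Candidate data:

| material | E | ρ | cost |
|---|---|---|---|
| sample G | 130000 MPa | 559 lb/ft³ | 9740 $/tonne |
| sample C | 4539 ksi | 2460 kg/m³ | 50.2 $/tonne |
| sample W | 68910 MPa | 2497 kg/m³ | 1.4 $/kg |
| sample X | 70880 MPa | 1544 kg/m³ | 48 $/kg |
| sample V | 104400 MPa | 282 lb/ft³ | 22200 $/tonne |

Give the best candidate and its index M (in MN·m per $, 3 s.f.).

sample C, M = 253 MN·m per $

After converting to SI:
  sample G: E = 130.0 GPa, ρ = 8954 kg/m³, cost = 9.740 $/kg
  sample C: E = 31.30 GPa, ρ = 2460 kg/m³, cost = 0.05020 $/kg
  sample W: E = 68.91 GPa, ρ = 2497 kg/m³, cost = 1.400 $/kg
  sample X: E = 70.88 GPa, ρ = 1544 kg/m³, cost = 48.00 $/kg
  sample V: E = 104.4 GPa, ρ = 4517 kg/m³, cost = 22.20 $/kg
  sample C: M = 253 MN·m per $
  sample W: M = 19.7 MN·m per $
  sample G: M = 1.49 MN·m per $
  sample V: M = 1.04 MN·m per $
  sample X: M = 0.956 MN·m per $
Highest index: sample C.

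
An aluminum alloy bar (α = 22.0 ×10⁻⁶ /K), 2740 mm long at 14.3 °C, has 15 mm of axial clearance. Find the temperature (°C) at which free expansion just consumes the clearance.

α·L₀·ΔT = 15.0 mm ⇒ ΔT = 15.0 / (22.0×10⁻⁶ × 2740.0) = 248.8 K.
T = 14.3 + 248.8 = 263.1 °C.

263 °C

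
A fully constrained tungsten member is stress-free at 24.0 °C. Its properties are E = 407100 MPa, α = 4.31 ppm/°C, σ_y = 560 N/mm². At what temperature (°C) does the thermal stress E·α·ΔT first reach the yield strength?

343 °C

E = 407100 MPa = 407.1 GPa.
σ_y = 560 N/mm² = 560.0 MPa.
E·α·ΔT = 560.0 MPa ⇒ ΔT = 560.0 / (407.1×10³ × 4.31×10⁻⁶) = 319.2 K.
T = 24.0 + 319.2 = 343.2 °C.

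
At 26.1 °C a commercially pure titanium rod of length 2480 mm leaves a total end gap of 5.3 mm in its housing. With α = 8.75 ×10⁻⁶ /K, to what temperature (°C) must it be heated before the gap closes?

270 °C

α·L₀·ΔT = 5.3 mm ⇒ ΔT = 5.3 / (8.75×10⁻⁶ × 2480.0) = 244.2 K.
T = 26.1 + 244.2 = 270.3 °C.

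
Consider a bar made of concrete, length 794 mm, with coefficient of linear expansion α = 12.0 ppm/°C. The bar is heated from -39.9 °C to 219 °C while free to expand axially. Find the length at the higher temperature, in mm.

796.47 mm

ΔT = 219 − (-39.9) = 258.9 K.
ΔL = α·L₀·ΔT = 12.0×10⁻⁶ × 794 mm × 258.9 K = 2.47 mm.
L = L₀ + ΔL = 794 + 2.47 = 796.47 mm.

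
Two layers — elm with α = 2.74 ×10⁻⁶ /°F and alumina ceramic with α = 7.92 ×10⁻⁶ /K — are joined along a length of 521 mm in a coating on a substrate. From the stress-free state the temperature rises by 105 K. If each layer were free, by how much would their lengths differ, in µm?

163 µm

elm: α = 2.74×10⁻⁶/°F × 9/5 = 4.93×10⁻⁶/K.
Δα = |4.93 − 7.92|×10⁻⁶/K = 2.99×10⁻⁶/K.
ΔL_mismatch = Δα·L·ΔT = 2.99×10⁻⁶ × 521.0 mm × 105.0 K = 163 µm.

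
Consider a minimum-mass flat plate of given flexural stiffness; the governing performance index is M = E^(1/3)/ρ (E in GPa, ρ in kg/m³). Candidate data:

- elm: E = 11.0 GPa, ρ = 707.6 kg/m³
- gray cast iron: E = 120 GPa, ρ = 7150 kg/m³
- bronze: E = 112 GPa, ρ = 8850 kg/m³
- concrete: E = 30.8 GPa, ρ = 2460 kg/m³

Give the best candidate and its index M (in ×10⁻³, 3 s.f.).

elm, M = 3.14×10⁻³

Computing M directly (units already consistent):
  elm: M = 3.14×10⁻³
  concrete: M = 1.27×10⁻³
  gray cast iron: M = 0.690×10⁻³
  bronze: M = 0.545×10⁻³
Elm ranks first.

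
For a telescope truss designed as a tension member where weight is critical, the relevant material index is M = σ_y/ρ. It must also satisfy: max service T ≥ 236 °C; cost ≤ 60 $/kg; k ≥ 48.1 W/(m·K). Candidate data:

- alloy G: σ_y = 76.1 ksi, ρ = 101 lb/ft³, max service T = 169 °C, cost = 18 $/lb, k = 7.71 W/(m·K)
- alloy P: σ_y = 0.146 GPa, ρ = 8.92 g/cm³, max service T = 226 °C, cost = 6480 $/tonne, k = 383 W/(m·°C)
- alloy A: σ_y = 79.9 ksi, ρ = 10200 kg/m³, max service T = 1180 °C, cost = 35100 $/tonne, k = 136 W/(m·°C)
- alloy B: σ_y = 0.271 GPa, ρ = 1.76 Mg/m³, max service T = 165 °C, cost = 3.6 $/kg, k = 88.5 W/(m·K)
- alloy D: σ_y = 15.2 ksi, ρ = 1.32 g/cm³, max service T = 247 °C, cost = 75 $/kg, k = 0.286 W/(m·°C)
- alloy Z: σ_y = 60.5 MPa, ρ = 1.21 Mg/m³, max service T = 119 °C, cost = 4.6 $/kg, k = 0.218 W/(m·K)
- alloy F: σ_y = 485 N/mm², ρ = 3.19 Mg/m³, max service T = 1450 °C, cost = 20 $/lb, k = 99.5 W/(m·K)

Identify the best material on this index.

Screen on constraints: max service T ≥ 236 °C; cost ≤ 60 $/kg; k ≥ 48.1 W/(m·K). Survivors: alloy A, alloy F.
Putting every candidate on a common basis:
  alloy A: σ_y = 550.9 MPa, ρ = 10200 kg/m³
  alloy F: σ_y = 485.0 MPa, ρ = 3190 kg/m³
  alloy F: M = 152 kN·m/kg
  alloy A: M = 54.0 kN·m/kg
Alloy F has the largest M.

alloy F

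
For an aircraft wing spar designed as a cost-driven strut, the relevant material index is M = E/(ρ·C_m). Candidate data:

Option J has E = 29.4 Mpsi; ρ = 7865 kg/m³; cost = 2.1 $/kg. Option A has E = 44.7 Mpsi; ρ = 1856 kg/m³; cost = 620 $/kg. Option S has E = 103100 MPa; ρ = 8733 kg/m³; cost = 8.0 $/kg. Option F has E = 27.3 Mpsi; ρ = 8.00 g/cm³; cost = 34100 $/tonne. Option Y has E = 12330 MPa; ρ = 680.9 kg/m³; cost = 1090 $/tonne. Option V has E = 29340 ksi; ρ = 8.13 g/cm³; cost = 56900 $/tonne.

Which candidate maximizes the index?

option Y

After converting to SI:
  option J: E = 202.7 GPa, ρ = 7865 kg/m³, cost = 2.100 $/kg
  option A: E = 308.2 GPa, ρ = 1856 kg/m³, cost = 620.0 $/kg
  option S: E = 103.1 GPa, ρ = 8733 kg/m³, cost = 8.000 $/kg
  option F: E = 188.2 GPa, ρ = 8000 kg/m³, cost = 34.10 $/kg
  option Y: E = 12.33 GPa, ρ = 680.9 kg/m³, cost = 1.090 $/kg
  option V: E = 202.3 GPa, ρ = 8130 kg/m³, cost = 56.90 $/kg
  option Y: M = 16.6 MN·m per $
  option J: M = 12.3 MN·m per $
  option S: M = 1.48 MN·m per $
  option F: M = 0.690 MN·m per $
  option V: M = 0.437 MN·m per $
  option A: M = 0.268 MN·m per $
Option Y ranks first.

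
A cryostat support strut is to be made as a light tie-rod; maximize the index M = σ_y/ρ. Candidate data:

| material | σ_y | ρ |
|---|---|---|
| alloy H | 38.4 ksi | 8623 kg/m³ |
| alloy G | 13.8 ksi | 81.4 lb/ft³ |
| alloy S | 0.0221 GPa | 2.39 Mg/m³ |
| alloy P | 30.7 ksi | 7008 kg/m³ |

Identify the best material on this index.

alloy G

Normalizing units and computing the index:
  alloy H: σ_y = 264.8 MPa, ρ = 8623 kg/m³
  alloy G: σ_y = 95.15 MPa, ρ = 1304 kg/m³
  alloy S: σ_y = 22.10 MPa, ρ = 2390 kg/m³
  alloy P: σ_y = 211.7 MPa, ρ = 7008 kg/m³
  alloy G: M = 73.0 kN·m/kg
  alloy H: M = 30.7 kN·m/kg
  alloy P: M = 30.2 kN·m/kg
  alloy S: M = 9.25 kN·m/kg
The maximum is for alloy G.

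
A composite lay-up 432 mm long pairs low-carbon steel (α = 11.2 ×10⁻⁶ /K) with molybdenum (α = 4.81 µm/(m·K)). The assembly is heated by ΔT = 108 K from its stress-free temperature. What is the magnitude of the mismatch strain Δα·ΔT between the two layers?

Δα = |11.2 − 4.81|×10⁻⁶/K = 6.39×10⁻⁶/K.
Mismatch strain = Δα·ΔT = 6.39×10⁻⁶ × 108.0 = 6.90×10⁻⁴.

6.90×10⁻⁴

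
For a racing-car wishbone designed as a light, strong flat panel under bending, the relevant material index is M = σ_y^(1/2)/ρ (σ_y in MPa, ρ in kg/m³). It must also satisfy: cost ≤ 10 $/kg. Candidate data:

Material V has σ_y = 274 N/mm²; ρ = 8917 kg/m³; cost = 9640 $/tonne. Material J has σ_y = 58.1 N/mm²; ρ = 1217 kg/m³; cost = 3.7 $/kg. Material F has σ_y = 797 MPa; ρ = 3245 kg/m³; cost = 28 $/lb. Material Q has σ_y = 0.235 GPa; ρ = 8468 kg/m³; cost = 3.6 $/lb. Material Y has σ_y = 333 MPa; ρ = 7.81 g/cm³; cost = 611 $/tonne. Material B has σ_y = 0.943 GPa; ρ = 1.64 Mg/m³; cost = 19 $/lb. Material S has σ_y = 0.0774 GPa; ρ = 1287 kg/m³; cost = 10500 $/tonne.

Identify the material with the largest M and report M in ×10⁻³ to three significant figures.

Screen on constraints: cost ≤ 10 $/kg. Survivors: material V, material J, material Q, material Y.
After converting to SI:
  material V: σ_y = 274.0 MPa, ρ = 8917 kg/m³
  material J: σ_y = 58.10 MPa, ρ = 1217 kg/m³
  material Q: σ_y = 235.0 MPa, ρ = 8468 kg/m³
  material Y: σ_y = 333.0 MPa, ρ = 7810 kg/m³
  material J: M = 6.26×10⁻³
  material Y: M = 2.34×10⁻³
  material V: M = 1.86×10⁻³
  material Q: M = 1.81×10⁻³
The maximum is for material J.

material J, M = 6.26×10⁻³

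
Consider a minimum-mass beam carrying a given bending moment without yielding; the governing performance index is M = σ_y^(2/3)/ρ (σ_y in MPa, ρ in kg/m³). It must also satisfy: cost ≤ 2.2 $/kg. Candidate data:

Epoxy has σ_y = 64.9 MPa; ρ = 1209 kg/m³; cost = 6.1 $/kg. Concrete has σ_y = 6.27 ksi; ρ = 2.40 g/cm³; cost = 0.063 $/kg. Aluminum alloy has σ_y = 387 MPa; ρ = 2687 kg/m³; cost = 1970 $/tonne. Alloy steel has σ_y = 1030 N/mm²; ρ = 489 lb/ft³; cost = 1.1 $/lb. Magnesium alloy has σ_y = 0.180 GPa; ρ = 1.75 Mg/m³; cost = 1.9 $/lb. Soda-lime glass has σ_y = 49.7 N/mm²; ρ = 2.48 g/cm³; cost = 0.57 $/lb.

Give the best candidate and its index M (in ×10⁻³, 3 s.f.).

Screen on constraints: cost ≤ 2.2 $/kg. Survivors: concrete, aluminum alloy, soda-lime glass.
Convert each candidate to consistent units, then evaluate M:
  concrete: σ_y = 43.23 MPa, ρ = 2400 kg/m³
  aluminum alloy: σ_y = 387.0 MPa, ρ = 2687 kg/m³
  soda-lime glass: σ_y = 49.70 MPa, ρ = 2480 kg/m³
  aluminum alloy: M = 19.8×10⁻³
  soda-lime glass: M = 5.45×10⁻³
  concrete: M = 5.13×10⁻³
The maximum is for aluminum alloy.

aluminum alloy, M = 19.8×10⁻³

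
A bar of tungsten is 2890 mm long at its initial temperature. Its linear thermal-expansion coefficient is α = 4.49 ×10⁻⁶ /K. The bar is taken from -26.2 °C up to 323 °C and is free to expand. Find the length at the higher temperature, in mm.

2894.5 mm

ΔT = 323 − (-26.2) = 349.2 K.
ΔL = α·L₀·ΔT = 4.49×10⁻⁶ × 2890 mm × 349.2 K = 4.53 mm.
L = L₀ + ΔL = 2890 + 4.53 = 2894.5 mm.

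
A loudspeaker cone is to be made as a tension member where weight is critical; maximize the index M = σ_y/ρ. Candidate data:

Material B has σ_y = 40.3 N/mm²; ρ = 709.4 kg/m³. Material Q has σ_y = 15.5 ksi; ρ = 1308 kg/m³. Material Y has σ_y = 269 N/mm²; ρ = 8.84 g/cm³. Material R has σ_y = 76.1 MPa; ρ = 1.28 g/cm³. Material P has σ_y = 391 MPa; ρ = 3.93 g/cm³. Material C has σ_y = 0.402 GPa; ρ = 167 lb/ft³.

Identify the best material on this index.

Putting every candidate on a common basis:
  material B: σ_y = 40.30 MPa, ρ = 709.4 kg/m³
  material Q: σ_y = 106.9 MPa, ρ = 1308 kg/m³
  material Y: σ_y = 269.0 MPa, ρ = 8840 kg/m³
  material R: σ_y = 76.10 MPa, ρ = 1280 kg/m³
  material P: σ_y = 391.0 MPa, ρ = 3930 kg/m³
  material C: σ_y = 402.0 MPa, ρ = 2675 kg/m³
  material C: M = 150 kN·m/kg
  material P: M = 99.5 kN·m/kg
  material Q: M = 81.7 kN·m/kg
  material R: M = 59.5 kN·m/kg
  material B: M = 56.8 kN·m/kg
  material Y: M = 30.4 kN·m/kg
Material C ranks first.

material C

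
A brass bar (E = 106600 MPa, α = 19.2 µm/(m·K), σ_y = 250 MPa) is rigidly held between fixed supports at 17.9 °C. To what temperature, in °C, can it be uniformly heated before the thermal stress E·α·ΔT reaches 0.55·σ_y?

85.1 °C

E = 106600 MPa = 106.6 GPa.
E·α·ΔT = 137.5 MPa ⇒ ΔT = 137.5 / (106.6×10³ × 19.2×10⁻⁶) = 67.18 K.
T = 17.9 + 67.18 = 85.08 °C.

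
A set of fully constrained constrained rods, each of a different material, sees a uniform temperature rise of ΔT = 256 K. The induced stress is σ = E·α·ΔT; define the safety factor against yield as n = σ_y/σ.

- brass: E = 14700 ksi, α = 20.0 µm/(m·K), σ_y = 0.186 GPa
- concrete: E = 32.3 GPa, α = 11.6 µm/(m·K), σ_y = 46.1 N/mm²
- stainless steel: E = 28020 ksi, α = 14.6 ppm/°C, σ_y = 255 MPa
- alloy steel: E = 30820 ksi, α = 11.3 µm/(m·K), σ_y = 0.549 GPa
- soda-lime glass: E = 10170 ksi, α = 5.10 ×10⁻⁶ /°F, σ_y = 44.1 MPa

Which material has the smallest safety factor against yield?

With everything in SI (GPa, ×10⁻⁶/K, MPa):
  brass: E = 101.4, α = 20.0, σ_y = 186.0 → σ = 519 MPa, n = 0.358
  concrete: E = 32.30, α = 11.6, σ_y = 46.10 → σ = 95.9 MPa, n = 0.481
  stainless steel: E = 193.2, α = 14.6, σ_y = 255.0 → σ = 722 MPa, n = 0.353
  alloy steel: E = 212.5, α = 11.3, σ_y = 549.0 → σ = 615 MPa, n = 0.893
  soda-lime glass: E = 70.12, α = 9.18, σ_y = 44.10 → σ = 165 MPa, n = 0.268
Smallest n: soda-lime glass with n = 0.268.

soda-lime glass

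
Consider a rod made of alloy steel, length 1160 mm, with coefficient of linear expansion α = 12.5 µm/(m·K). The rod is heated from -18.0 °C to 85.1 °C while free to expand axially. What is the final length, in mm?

ΔT = 85.1 − (-18.0) = 103.1 K.
ΔL = α·L₀·ΔT = 12.5×10⁻⁶ × 1160 mm × 103.1 K = 1.49 mm.
L = L₀ + ΔL = 1160 + 1.49 = 1161.5 mm.

1161.5 mm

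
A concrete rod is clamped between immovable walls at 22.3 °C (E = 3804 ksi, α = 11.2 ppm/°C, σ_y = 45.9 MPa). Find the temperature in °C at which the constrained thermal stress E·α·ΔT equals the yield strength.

179 °C

E = 3804 ksi = 26.23 GPa.
E·α·ΔT = 45.90 MPa ⇒ ΔT = 45.90 / (26.23×10³ × 11.2×10⁻⁶) = 156.3 K.
T = 22.3 + 156.3 = 178.6 °C.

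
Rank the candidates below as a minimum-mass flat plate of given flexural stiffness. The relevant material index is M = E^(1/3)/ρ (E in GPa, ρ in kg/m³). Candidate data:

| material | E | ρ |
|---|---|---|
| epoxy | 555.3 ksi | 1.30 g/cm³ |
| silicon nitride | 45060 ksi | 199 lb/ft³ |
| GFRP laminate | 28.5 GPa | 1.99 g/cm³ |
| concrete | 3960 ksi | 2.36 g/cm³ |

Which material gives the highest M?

silicon nitride

After converting to SI:
  epoxy: E = 3.829 GPa, ρ = 1300 kg/m³
  silicon nitride: E = 310.7 GPa, ρ = 3188 kg/m³
  GFRP laminate: E = 28.50 GPa, ρ = 1990 kg/m³
  concrete: E = 27.30 GPa, ρ = 2360 kg/m³
  silicon nitride: M = 2.12×10⁻³
  GFRP laminate: M = 1.53×10⁻³
  concrete: M = 1.28×10⁻³
  epoxy: M = 1.20×10⁻³
The maximum is for silicon nitride.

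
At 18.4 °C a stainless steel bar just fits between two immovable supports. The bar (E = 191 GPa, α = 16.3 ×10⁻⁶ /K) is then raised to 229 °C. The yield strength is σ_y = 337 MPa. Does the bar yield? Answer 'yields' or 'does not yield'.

ΔT = 210.6 K. Constrained thermal stress σ = E·α·ΔT = 191.0×10³ MPa × 16.3×10⁻⁶ × 210.6 = 656 MPa (compressive).
Compare to σ_y = 337 MPa: σ ≥ σ_y, so it yields.

yields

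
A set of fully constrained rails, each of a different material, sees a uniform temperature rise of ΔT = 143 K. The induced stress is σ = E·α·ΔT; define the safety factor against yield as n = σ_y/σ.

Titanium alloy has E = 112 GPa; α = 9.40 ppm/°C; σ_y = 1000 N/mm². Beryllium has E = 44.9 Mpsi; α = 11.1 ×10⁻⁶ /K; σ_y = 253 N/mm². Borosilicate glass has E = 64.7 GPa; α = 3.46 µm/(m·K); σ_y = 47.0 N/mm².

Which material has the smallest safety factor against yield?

Per material, after unit conversion:
  titanium alloy: E = 112.0, α = 9.40, σ_y = 1000 → σ = 151 MPa, n = 6.64
  beryllium: E = 309.6, α = 11.1, σ_y = 253.0 → σ = 491 MPa, n = 0.515
  borosilicate glass: E = 64.70, α = 3.46, σ_y = 47.00 → σ = 32.0 MPa, n = 1.47
Smallest n: beryllium with n = 0.515.

beryllium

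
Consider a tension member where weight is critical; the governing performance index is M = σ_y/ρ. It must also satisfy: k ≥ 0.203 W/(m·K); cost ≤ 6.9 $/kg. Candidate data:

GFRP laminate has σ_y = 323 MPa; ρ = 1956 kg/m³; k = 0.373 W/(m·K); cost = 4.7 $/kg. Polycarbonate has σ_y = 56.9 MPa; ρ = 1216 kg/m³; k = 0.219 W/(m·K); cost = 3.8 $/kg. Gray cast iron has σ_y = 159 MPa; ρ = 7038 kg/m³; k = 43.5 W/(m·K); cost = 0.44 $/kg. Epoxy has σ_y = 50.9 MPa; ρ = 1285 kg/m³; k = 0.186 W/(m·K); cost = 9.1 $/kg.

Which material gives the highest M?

Screen on constraints: k ≥ 0.203 W/(m·K); cost ≤ 6.9 $/kg. Survivors: GFRP laminate, polycarbonate, gray cast iron.
Evaluate M for each candidate:
  GFRP laminate: M = 165 kN·m/kg
  polycarbonate: M = 46.8 kN·m/kg
  gray cast iron: M = 22.6 kN·m/kg
The maximum is for GFRP laminate.

GFRP laminate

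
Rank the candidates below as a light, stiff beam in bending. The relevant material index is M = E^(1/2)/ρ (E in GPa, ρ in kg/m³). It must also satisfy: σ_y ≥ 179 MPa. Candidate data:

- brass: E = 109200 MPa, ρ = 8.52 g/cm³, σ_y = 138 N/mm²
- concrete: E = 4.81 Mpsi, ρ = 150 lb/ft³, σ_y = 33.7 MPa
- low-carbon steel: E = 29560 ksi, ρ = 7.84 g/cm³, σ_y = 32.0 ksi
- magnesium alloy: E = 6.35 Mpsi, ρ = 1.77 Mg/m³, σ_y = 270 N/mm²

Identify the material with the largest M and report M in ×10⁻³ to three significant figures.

Screen on constraints: σ_y ≥ 179 MPa. Survivors: low-carbon steel, magnesium alloy.
Convert each candidate to consistent units, then evaluate M:
  low-carbon steel: E = 203.8 GPa, ρ = 7840 kg/m³
  magnesium alloy: E = 43.78 GPa, ρ = 1770 kg/m³
  magnesium alloy: M = 3.74×10⁻³
  low-carbon steel: M = 1.82×10⁻³
Magnesium alloy ranks first.

magnesium alloy, M = 3.74×10⁻³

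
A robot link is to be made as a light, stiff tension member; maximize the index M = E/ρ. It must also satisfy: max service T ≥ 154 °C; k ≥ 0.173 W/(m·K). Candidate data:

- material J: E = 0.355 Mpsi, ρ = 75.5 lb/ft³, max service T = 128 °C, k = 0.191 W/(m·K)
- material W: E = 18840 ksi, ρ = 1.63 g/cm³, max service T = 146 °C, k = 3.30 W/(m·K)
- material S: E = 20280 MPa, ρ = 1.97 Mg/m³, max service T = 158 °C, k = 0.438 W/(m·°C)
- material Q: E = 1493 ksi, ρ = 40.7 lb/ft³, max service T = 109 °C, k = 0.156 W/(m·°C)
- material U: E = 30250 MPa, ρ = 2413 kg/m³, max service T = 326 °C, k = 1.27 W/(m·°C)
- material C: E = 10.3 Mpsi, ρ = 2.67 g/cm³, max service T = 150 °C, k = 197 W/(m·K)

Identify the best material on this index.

material U

Screen on constraints: max service T ≥ 154 °C; k ≥ 0.173 W/(m·K). Survivors: material S, material U.
Convert each candidate to consistent units, then evaluate M:
  material S: E = 20.28 GPa, ρ = 1970 kg/m³
  material U: E = 30.25 GPa, ρ = 2413 kg/m³
  material U: M = 12.5 MN·m/kg
  material S: M = 10.3 MN·m/kg
Material U ranks first.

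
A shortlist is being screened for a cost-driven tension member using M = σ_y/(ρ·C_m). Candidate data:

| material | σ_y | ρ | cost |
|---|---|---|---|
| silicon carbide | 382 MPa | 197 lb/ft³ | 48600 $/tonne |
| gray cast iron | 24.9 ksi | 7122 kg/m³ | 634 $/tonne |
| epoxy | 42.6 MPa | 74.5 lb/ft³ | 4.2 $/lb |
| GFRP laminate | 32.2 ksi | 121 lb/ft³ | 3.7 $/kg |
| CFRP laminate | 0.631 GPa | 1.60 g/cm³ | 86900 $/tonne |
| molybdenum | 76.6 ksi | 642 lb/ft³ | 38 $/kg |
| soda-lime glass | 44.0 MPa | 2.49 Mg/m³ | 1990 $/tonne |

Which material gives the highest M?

Putting every candidate on a common basis:
  silicon carbide: σ_y = 382.0 MPa, ρ = 3156 kg/m³, cost = 48.60 $/kg
  gray cast iron: σ_y = 171.7 MPa, ρ = 7122 kg/m³, cost = 0.6340 $/kg
  epoxy: σ_y = 42.60 MPa, ρ = 1193 kg/m³, cost = 9.259 $/kg
  GFRP laminate: σ_y = 222.0 MPa, ρ = 1938 kg/m³, cost = 3.700 $/kg
  CFRP laminate: σ_y = 631.0 MPa, ρ = 1600 kg/m³, cost = 86.90 $/kg
  molybdenum: σ_y = 528.1 MPa, ρ = 10280 kg/m³, cost = 38.00 $/kg
  soda-lime glass: σ_y = 44.00 MPa, ρ = 2490 kg/m³, cost = 1.990 $/kg
  gray cast iron: M = 38.0 kN·m per $
  GFRP laminate: M = 31.0 kN·m per $
  soda-lime glass: M = 8.88 kN·m per $
  CFRP laminate: M = 4.54 kN·m per $
  epoxy: M = 3.86 kN·m per $
  silicon carbide: M = 2.49 kN·m per $
  molybdenum: M = 1.35 kN·m per $
The maximum is for gray cast iron.

gray cast iron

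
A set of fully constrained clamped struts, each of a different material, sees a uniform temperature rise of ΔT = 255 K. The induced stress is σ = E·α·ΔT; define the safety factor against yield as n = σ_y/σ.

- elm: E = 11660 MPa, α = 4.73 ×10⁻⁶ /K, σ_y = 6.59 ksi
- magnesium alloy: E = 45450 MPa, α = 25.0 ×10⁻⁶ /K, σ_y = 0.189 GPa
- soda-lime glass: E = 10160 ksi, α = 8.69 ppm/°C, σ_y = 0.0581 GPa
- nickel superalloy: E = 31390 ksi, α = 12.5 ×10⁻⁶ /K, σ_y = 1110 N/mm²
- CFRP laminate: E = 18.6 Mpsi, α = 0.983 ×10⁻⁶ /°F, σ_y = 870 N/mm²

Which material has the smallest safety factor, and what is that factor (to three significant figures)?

soda-lime glass, n = 0.374

In consistent units (E in GPa, α in ×10⁻⁶/K, σ_y in MPa):
  elm: E = 11.66, α = 4.73, σ_y = 45.44 → σ = 14.1 MPa, n = 3.23
  magnesium alloy: E = 45.45, α = 25.0, σ_y = 189.0 → σ = 290 MPa, n = 0.652
  soda-lime glass: E = 70.05, α = 8.69, σ_y = 58.10 → σ = 155 MPa, n = 0.374
  nickel superalloy: E = 216.4, α = 12.5, σ_y = 1110 → σ = 690 MPa, n = 1.61
  CFRP laminate: E = 128.2, α = 1.77, σ_y = 870.0 → σ = 57.9 MPa, n = 15.0
Smallest n: soda-lime glass with n = 0.374.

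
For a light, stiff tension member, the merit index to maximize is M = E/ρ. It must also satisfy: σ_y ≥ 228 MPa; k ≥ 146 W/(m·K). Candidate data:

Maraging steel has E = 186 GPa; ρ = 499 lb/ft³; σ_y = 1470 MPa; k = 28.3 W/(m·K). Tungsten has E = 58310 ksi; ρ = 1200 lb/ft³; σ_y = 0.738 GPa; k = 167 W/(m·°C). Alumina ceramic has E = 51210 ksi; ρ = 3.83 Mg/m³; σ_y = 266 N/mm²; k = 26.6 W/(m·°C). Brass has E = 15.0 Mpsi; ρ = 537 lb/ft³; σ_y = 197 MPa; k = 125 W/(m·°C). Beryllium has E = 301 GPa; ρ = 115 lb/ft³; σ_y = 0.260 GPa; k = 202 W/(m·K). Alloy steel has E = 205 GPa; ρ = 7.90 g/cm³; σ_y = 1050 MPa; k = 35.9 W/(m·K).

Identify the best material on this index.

Screen on constraints: σ_y ≥ 228 MPa; k ≥ 146 W/(m·K). Survivors: tungsten, beryllium.
Normalizing units and computing the index:
  tungsten: E = 402.0 GPa, ρ = 19220 kg/m³
  beryllium: E = 301.0 GPa, ρ = 1842 kg/m³
  beryllium: M = 163 MN·m/kg
  tungsten: M = 20.9 MN·m/kg
The maximum is for beryllium.

beryllium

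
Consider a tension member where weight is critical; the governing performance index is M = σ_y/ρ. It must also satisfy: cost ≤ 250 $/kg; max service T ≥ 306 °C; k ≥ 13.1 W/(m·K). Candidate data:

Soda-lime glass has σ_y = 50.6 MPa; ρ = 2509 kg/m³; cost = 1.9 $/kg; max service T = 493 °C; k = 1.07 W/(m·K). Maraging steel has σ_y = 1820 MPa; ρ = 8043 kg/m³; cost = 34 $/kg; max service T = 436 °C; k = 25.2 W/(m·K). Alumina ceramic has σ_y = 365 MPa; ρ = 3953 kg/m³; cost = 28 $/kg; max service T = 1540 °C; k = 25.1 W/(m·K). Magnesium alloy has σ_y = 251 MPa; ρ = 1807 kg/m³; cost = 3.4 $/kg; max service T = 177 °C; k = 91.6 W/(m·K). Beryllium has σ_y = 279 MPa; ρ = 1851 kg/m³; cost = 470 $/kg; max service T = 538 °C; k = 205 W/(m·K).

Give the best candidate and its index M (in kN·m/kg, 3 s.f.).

Screen on constraints: cost ≤ 250 $/kg; max service T ≥ 306 °C; k ≥ 13.1 W/(m·K). Survivors: maraging steel, alumina ceramic.
Per-candidate index values:
  maraging steel: M = 226 kN·m/kg
  alumina ceramic: M = 92.3 kN·m/kg
The maximum is for maraging steel.

maraging steel, M = 226 kN·m/kg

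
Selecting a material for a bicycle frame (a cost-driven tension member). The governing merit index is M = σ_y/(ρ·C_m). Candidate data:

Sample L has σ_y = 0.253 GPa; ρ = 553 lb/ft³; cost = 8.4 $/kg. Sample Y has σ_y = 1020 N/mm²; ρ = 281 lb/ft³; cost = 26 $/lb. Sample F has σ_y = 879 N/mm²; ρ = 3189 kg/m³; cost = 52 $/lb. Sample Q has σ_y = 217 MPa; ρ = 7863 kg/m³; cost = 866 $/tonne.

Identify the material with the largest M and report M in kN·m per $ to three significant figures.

sample Q, M = 31.9 kN·m per $

After converting to SI:
  sample L: σ_y = 253.0 MPa, ρ = 8858 kg/m³, cost = 8.400 $/kg
  sample Y: σ_y = 1020 MPa, ρ = 4501 kg/m³, cost = 57.32 $/kg
  sample F: σ_y = 879.0 MPa, ρ = 3189 kg/m³, cost = 114.6 $/kg
  sample Q: σ_y = 217.0 MPa, ρ = 7863 kg/m³, cost = 0.8660 $/kg
  sample Q: M = 31.9 kN·m per $
  sample Y: M = 3.95 kN·m per $
  sample L: M = 3.40 kN·m per $
  sample F: M = 2.40 kN·m per $
The maximum is for sample Q.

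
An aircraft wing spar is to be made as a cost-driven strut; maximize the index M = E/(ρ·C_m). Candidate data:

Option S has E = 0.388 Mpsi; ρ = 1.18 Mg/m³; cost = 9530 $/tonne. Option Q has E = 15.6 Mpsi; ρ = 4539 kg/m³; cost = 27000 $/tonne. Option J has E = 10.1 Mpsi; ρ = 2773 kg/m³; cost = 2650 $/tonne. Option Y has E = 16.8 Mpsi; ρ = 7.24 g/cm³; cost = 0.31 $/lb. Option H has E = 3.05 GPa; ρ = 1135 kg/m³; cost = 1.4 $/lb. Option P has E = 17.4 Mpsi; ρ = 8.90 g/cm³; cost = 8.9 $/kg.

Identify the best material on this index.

option Y

In SI units:
  option S: E = 2.675 GPa, ρ = 1180 kg/m³, cost = 9.530 $/kg
  option Q: E = 107.6 GPa, ρ = 4539 kg/m³, cost = 27.00 $/kg
  option J: E = 69.64 GPa, ρ = 2773 kg/m³, cost = 2.650 $/kg
  option Y: E = 115.8 GPa, ρ = 7240 kg/m³, cost = 0.6834 $/kg
  option H: E = 3.050 GPa, ρ = 1135 kg/m³, cost = 3.086 $/kg
  option P: E = 120.0 GPa, ρ = 8900 kg/m³, cost = 8.900 $/kg
  option Y: M = 23.4 MN·m per $
  option J: M = 9.48 MN·m per $
  option P: M = 1.51 MN·m per $
  option Q: M = 0.878 MN·m per $
  option H: M = 0.871 MN·m per $
  option S: M = 0.238 MN·m per $
Option Y ranks first.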